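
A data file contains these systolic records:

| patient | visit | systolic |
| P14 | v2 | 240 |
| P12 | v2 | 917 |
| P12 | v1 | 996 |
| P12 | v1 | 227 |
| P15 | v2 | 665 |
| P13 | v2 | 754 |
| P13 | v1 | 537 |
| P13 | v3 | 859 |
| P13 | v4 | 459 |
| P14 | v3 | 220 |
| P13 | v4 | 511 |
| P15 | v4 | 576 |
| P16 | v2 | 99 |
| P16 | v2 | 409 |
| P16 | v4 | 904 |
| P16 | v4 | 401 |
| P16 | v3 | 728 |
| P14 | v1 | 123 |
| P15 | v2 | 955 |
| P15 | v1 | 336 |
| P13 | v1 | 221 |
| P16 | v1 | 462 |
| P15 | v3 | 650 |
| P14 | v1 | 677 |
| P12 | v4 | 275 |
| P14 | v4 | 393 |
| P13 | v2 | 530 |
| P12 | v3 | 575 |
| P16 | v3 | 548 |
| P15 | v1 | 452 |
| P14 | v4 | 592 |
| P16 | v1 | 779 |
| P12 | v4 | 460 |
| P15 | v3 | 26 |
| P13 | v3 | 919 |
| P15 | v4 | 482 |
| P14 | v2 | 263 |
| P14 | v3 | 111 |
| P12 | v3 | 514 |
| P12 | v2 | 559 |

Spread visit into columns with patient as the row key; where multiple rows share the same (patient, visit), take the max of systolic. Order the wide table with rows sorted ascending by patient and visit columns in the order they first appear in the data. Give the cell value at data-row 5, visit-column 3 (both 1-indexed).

With rows sorted ascending by patient, row 5 is patient=P16. visit columns in first-appearance order: v2, v1, v3, v4; column 3 is v3.
Long rows with patient=P16, visit=v3: max(728, 548) = 728.

728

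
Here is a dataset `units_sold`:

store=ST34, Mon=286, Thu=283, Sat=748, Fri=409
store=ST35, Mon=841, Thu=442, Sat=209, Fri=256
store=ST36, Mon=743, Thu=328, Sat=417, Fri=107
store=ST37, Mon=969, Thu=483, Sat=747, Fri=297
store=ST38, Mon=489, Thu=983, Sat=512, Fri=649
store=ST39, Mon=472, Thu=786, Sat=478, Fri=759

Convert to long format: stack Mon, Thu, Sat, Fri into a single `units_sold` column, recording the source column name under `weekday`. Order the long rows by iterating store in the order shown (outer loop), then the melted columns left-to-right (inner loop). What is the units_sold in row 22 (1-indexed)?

786

24 rows total (6 × 4). Row 22: index ⌊(22-1)/4⌋ = 5 into store → ST39; (22-1) mod 4 = 1 into the melted columns → Thu.
So row 22 is (ST39, Thu, 786); units_sold = 786.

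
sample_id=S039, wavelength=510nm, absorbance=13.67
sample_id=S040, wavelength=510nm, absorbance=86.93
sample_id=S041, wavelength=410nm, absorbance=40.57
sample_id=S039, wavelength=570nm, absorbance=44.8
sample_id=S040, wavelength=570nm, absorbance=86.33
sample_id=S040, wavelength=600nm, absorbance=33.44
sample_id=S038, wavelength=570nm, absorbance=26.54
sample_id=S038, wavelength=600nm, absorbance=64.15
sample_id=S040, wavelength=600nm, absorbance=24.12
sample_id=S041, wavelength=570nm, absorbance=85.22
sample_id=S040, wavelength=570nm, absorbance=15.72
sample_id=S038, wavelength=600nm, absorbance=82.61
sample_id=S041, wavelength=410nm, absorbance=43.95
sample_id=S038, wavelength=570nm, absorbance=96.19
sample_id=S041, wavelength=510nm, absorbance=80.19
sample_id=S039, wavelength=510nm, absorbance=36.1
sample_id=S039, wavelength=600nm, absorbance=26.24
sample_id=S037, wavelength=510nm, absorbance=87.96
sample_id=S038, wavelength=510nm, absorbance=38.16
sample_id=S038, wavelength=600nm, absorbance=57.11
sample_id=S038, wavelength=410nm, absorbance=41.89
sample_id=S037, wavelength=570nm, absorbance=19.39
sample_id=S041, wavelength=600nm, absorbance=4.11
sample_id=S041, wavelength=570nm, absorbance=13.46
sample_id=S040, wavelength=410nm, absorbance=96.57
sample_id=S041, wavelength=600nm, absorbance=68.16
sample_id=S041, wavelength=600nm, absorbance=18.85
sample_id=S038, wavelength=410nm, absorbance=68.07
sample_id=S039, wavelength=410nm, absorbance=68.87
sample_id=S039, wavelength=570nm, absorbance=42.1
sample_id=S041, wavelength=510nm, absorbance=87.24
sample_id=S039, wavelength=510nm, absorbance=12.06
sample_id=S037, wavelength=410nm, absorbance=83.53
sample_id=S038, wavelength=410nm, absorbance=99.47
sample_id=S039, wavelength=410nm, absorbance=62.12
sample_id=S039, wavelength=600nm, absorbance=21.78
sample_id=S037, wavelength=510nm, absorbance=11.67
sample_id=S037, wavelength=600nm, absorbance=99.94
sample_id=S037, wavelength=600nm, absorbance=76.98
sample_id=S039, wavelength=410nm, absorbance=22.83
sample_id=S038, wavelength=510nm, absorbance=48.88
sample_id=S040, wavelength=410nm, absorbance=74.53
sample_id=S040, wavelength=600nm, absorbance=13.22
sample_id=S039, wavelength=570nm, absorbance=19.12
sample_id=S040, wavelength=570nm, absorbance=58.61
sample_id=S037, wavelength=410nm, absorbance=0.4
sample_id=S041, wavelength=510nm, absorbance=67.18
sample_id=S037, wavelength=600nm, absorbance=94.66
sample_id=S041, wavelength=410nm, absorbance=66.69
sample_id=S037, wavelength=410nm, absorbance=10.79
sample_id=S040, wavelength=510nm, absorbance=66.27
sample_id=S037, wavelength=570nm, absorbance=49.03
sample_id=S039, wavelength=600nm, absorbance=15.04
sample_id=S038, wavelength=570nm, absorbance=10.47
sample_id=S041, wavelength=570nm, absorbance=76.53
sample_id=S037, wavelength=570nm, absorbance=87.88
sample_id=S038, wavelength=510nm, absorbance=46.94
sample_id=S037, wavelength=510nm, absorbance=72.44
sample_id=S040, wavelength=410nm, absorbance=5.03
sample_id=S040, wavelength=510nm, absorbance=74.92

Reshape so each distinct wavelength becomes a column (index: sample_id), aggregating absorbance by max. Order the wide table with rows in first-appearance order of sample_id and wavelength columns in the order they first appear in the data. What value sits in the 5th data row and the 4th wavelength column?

With rows in first-appearance order of sample_id, row 5 is sample_id=S037. wavelength columns in first-appearance order: 510nm, 410nm, 570nm, 600nm; column 4 is 600nm.
Long rows with sample_id=S037, wavelength=600nm: max(99.94, 76.98, 94.66) = 99.94.

99.94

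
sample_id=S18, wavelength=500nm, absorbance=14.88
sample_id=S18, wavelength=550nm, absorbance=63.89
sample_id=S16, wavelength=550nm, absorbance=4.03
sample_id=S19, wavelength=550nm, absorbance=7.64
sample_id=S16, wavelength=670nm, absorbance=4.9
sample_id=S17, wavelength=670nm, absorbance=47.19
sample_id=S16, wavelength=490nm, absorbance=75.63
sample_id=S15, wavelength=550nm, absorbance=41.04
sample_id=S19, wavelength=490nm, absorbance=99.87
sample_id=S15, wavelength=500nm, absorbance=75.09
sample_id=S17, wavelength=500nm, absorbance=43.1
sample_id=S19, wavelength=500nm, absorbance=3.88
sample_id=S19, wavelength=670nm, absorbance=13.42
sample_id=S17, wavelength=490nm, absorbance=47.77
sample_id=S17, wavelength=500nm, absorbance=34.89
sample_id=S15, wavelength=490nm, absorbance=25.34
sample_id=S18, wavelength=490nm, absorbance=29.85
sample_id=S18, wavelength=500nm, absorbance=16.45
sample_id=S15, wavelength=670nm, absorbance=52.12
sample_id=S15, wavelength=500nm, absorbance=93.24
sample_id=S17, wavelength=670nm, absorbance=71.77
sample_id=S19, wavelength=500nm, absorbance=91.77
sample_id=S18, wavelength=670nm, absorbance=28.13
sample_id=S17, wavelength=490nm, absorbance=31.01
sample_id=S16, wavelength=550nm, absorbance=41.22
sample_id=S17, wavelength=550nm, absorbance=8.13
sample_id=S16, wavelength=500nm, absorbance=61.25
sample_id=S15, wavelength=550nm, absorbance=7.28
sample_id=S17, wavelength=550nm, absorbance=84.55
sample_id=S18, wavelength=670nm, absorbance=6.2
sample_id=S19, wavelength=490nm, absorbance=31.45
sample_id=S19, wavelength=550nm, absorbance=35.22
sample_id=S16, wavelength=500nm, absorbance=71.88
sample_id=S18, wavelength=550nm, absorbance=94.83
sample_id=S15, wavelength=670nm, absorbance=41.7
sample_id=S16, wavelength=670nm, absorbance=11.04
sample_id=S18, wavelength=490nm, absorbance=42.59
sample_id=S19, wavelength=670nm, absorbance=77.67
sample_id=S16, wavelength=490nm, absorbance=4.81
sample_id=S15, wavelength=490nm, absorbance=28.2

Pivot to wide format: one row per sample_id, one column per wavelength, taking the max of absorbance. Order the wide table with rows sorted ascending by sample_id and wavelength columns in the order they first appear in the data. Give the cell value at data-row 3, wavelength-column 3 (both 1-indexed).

With rows sorted ascending by sample_id, row 3 is sample_id=S17. wavelength columns in first-appearance order: 500nm, 550nm, 670nm, 490nm; column 3 is 670nm.
Long rows with sample_id=S17, wavelength=670nm: max(47.19, 71.77) = 71.77.

71.77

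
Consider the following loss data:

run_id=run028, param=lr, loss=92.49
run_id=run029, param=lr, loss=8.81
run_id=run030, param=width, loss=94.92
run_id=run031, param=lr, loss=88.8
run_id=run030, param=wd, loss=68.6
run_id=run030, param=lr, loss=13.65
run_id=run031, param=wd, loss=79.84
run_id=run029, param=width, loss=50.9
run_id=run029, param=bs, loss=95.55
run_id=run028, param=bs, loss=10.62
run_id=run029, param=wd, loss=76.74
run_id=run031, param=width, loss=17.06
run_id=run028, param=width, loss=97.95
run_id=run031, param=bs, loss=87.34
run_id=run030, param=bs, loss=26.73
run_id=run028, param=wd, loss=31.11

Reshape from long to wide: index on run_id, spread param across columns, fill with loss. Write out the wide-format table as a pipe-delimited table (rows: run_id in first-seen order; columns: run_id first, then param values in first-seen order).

Columns: run_id plus the 4 distinct param values (lr, width, wd, bs).
For example, row run028 column lr takes loss=92.49 from the long row (run028, lr).

| run_id | lr | width | wd | bs |
| run028 | 92.49 | 97.95 | 31.11 | 10.62 |
| run029 | 8.81 | 50.9 | 76.74 | 95.55 |
| run030 | 13.65 | 94.92 | 68.6 | 26.73 |
| run031 | 88.8 | 17.06 | 79.84 | 87.34 |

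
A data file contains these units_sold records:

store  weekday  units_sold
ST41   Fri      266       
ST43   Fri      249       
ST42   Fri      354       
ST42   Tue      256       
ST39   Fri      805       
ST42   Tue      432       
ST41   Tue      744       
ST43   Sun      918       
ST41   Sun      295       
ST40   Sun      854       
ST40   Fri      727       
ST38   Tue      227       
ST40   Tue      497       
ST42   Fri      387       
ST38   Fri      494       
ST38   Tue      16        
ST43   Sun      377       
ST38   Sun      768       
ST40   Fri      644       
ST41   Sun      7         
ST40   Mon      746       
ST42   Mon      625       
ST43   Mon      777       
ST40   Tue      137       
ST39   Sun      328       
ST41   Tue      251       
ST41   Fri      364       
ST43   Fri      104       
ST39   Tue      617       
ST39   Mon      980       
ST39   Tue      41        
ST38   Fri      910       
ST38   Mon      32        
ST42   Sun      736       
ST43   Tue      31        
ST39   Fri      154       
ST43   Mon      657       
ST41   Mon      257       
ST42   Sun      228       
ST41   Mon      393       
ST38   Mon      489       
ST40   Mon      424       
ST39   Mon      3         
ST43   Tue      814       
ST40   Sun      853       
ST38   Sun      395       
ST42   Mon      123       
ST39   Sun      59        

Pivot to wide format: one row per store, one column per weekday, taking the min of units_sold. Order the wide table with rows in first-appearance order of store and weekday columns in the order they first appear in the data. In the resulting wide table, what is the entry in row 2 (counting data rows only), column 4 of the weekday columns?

With rows in first-appearance order of store, row 2 is store=ST43. weekday columns in first-appearance order: Fri, Tue, Sun, Mon; column 4 is Mon.
Long rows with store=ST43, weekday=Mon: min(777, 657) = 657.

657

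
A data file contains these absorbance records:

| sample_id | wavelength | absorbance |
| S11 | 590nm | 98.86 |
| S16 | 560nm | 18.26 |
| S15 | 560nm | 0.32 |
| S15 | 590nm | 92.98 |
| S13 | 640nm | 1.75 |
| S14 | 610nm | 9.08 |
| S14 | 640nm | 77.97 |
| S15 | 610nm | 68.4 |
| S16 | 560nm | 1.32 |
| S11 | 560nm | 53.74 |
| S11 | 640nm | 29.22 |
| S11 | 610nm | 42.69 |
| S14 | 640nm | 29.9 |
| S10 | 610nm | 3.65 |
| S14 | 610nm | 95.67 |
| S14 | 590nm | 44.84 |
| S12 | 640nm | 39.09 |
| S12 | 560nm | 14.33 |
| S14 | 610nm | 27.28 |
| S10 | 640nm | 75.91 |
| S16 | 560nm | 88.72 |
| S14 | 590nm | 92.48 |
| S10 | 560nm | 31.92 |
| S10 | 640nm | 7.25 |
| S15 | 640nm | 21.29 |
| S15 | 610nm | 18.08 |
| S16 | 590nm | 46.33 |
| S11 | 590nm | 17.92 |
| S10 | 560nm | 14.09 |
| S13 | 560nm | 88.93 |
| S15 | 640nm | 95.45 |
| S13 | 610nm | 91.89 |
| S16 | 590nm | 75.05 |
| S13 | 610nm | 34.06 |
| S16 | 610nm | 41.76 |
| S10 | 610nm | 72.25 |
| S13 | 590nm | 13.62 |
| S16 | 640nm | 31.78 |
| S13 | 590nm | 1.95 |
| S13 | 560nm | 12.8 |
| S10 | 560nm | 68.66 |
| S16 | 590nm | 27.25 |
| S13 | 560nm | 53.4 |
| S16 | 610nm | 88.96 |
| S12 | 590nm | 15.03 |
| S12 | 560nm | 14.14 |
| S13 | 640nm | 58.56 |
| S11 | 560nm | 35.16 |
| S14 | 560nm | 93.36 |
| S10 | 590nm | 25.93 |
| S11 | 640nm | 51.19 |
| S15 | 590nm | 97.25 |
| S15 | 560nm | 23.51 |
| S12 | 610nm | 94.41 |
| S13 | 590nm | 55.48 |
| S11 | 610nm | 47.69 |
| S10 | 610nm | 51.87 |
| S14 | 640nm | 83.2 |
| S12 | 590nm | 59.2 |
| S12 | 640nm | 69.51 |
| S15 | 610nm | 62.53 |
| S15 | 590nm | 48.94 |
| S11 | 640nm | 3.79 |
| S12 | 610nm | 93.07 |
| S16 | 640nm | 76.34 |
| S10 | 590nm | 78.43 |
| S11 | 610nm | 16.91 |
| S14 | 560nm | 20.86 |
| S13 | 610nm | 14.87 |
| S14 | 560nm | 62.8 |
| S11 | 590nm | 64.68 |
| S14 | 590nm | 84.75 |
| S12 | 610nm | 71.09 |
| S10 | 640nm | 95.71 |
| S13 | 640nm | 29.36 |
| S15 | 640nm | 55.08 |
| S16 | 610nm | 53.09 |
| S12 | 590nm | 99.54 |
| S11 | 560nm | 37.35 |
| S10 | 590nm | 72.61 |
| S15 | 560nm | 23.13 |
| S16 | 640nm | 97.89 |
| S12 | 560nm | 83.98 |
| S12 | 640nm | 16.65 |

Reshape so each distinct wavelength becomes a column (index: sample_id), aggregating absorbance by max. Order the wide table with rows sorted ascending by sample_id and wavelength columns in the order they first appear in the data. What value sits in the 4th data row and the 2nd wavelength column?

With rows sorted ascending by sample_id, row 4 is sample_id=S13. wavelength columns in first-appearance order: 590nm, 560nm, 640nm, 610nm; column 2 is 560nm.
Long rows with sample_id=S13, wavelength=560nm: max(88.93, 12.8, 53.4) = 88.93.

88.93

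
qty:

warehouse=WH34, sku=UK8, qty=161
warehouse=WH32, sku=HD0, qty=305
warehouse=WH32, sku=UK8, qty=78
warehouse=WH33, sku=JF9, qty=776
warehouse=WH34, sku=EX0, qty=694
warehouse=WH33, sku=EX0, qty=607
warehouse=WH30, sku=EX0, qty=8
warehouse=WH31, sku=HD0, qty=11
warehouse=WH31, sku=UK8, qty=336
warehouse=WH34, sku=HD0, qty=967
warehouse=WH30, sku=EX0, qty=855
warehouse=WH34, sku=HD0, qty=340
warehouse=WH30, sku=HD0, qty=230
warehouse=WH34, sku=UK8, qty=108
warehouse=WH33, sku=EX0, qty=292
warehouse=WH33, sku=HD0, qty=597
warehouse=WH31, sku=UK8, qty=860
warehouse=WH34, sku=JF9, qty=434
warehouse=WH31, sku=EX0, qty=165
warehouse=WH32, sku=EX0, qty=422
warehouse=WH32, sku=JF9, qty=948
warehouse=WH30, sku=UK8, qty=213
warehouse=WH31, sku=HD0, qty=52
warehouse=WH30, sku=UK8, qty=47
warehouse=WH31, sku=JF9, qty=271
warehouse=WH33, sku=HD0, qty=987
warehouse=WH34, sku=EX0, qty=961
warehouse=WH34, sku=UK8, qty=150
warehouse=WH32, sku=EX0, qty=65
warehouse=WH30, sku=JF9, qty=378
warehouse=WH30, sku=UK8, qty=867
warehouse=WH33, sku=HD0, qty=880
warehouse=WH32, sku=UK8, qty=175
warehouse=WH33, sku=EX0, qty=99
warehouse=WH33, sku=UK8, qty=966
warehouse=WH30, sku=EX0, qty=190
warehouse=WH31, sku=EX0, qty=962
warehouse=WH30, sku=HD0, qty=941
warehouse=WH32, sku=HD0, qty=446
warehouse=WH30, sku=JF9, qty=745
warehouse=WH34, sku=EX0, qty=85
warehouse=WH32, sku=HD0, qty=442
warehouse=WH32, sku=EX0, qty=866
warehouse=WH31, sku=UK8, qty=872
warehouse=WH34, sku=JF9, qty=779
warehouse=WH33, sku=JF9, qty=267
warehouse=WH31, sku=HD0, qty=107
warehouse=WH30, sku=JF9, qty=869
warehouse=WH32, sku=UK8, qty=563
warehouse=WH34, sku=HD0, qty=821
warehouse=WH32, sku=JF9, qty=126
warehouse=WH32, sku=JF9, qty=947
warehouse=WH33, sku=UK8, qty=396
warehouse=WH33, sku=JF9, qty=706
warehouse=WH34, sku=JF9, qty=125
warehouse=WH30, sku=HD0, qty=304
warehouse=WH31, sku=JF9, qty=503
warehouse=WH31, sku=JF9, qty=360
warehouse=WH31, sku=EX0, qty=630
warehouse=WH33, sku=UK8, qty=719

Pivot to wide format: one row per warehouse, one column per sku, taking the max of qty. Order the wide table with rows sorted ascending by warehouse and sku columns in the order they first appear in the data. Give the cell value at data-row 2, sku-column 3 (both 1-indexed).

With rows sorted ascending by warehouse, row 2 is warehouse=WH31. sku columns in first-appearance order: UK8, HD0, JF9, EX0; column 3 is JF9.
Long rows with warehouse=WH31, sku=JF9: max(271, 503, 360) = 503.

503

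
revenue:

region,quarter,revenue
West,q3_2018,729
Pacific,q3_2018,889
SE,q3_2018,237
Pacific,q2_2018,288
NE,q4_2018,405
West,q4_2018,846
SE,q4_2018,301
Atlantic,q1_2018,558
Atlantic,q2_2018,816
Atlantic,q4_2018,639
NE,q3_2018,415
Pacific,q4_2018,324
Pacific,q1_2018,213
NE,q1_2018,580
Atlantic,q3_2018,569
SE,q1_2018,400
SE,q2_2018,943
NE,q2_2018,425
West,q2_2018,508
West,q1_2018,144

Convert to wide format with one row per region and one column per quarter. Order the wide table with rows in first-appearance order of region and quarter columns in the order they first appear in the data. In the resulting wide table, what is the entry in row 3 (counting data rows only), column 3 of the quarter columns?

With rows in first-appearance order of region, row 3 is region=SE. quarter columns in first-appearance order: q3_2018, q2_2018, q4_2018, q1_2018; column 3 is q4_2018.
Long rows with region=SE, quarter=q4_2018: revenue = 301.

301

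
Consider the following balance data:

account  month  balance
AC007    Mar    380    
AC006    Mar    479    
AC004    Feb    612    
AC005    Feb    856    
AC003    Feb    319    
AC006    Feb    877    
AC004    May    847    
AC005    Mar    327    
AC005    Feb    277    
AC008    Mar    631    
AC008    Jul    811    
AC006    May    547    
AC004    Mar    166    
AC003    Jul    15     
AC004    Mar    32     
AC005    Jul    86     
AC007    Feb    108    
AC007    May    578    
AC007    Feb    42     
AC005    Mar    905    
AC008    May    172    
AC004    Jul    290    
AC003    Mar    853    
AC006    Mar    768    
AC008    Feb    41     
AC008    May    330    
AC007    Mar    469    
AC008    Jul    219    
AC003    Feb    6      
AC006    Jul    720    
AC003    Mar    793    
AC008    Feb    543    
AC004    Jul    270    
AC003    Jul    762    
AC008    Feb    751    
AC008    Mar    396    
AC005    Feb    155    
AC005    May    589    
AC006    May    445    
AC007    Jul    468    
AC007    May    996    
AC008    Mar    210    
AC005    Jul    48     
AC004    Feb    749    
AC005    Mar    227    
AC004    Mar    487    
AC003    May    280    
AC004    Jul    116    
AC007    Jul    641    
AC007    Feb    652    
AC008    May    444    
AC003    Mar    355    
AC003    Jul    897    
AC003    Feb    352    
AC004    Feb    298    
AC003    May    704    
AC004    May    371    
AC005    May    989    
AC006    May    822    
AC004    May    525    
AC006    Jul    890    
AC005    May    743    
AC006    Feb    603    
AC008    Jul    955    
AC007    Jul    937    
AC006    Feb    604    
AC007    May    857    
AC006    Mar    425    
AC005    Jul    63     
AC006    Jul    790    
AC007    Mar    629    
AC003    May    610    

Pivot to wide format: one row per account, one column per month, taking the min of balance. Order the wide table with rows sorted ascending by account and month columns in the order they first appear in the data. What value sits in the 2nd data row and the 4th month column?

With rows sorted ascending by account, row 2 is account=AC004. month columns in first-appearance order: Mar, Feb, May, Jul; column 4 is Jul.
Long rows with account=AC004, month=Jul: min(290, 270, 116) = 116.

116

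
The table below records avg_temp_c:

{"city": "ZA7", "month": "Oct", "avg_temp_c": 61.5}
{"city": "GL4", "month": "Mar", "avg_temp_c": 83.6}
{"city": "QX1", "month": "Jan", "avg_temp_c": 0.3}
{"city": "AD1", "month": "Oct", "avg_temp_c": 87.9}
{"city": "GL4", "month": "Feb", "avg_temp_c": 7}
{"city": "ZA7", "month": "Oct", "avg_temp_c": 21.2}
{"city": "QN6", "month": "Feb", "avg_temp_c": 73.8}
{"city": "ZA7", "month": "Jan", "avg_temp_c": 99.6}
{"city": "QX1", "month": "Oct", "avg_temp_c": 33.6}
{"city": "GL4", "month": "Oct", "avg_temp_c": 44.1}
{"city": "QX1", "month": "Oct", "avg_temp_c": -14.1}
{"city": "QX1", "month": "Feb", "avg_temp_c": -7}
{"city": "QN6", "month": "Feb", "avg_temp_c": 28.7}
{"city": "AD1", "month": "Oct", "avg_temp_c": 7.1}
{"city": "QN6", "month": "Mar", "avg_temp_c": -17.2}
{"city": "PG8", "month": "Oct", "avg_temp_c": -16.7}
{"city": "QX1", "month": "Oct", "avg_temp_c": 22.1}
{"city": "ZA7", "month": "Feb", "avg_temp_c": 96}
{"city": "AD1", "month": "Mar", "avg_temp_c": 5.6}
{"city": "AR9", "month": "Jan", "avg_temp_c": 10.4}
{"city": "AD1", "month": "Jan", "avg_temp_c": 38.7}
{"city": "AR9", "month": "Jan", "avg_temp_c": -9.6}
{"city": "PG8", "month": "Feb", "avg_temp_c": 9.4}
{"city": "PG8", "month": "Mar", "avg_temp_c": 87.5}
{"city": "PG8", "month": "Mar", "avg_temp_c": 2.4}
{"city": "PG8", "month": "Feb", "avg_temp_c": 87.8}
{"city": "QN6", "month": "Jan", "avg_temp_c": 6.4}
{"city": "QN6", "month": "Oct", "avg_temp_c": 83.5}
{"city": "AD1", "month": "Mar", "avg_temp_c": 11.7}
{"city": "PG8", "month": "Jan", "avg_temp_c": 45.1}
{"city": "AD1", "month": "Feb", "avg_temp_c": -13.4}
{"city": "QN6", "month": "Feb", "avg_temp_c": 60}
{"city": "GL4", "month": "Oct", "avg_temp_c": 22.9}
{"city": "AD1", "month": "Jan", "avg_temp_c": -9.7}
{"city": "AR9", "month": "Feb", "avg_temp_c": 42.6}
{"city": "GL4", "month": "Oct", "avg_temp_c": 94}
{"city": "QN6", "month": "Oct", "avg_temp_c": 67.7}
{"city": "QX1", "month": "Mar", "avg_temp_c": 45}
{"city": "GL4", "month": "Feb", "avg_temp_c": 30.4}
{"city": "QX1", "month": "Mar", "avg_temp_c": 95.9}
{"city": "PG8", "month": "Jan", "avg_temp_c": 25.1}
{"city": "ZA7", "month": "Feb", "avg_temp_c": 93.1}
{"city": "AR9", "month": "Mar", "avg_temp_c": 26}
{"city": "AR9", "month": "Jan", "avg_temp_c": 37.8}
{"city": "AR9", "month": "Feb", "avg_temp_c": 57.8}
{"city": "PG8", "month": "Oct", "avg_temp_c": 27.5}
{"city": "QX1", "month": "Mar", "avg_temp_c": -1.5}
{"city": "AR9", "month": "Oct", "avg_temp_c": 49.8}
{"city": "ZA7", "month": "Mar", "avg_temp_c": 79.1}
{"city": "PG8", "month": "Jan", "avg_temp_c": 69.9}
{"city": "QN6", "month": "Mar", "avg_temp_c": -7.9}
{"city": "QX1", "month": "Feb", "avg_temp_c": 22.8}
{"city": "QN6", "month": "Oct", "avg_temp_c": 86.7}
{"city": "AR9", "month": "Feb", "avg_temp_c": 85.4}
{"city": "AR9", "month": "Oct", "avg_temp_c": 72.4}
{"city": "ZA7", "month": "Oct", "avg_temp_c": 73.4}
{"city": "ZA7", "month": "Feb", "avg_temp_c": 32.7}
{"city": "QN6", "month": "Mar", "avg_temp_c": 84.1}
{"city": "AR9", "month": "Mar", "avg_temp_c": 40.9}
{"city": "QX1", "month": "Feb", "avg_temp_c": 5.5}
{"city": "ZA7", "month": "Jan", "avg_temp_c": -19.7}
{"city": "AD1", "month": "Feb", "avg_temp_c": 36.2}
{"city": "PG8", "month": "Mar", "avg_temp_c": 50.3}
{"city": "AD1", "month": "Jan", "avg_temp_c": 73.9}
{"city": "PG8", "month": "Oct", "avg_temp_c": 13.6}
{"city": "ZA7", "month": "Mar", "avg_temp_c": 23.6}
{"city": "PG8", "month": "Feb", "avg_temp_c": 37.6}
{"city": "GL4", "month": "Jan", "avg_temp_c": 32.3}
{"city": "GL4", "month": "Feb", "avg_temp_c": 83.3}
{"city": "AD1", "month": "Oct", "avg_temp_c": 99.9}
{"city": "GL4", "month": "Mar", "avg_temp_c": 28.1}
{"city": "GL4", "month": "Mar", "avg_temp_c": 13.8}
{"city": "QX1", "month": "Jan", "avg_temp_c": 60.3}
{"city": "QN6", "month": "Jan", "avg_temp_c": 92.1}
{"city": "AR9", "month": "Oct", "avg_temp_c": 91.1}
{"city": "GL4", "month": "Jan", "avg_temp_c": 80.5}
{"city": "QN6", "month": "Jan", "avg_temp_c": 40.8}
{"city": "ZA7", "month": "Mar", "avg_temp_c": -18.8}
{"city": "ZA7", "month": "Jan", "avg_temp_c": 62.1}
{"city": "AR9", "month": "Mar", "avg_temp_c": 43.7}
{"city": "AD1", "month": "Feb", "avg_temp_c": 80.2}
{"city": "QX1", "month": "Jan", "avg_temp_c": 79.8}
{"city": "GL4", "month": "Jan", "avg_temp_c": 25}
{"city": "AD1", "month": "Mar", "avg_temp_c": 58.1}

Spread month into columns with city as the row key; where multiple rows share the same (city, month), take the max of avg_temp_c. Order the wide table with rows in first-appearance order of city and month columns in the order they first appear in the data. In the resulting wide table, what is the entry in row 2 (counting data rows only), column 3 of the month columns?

With rows in first-appearance order of city, row 2 is city=GL4. month columns in first-appearance order: Oct, Mar, Jan, Feb; column 3 is Jan.
Long rows with city=GL4, month=Jan: max(32.3, 80.5, 25) = 80.5.

80.5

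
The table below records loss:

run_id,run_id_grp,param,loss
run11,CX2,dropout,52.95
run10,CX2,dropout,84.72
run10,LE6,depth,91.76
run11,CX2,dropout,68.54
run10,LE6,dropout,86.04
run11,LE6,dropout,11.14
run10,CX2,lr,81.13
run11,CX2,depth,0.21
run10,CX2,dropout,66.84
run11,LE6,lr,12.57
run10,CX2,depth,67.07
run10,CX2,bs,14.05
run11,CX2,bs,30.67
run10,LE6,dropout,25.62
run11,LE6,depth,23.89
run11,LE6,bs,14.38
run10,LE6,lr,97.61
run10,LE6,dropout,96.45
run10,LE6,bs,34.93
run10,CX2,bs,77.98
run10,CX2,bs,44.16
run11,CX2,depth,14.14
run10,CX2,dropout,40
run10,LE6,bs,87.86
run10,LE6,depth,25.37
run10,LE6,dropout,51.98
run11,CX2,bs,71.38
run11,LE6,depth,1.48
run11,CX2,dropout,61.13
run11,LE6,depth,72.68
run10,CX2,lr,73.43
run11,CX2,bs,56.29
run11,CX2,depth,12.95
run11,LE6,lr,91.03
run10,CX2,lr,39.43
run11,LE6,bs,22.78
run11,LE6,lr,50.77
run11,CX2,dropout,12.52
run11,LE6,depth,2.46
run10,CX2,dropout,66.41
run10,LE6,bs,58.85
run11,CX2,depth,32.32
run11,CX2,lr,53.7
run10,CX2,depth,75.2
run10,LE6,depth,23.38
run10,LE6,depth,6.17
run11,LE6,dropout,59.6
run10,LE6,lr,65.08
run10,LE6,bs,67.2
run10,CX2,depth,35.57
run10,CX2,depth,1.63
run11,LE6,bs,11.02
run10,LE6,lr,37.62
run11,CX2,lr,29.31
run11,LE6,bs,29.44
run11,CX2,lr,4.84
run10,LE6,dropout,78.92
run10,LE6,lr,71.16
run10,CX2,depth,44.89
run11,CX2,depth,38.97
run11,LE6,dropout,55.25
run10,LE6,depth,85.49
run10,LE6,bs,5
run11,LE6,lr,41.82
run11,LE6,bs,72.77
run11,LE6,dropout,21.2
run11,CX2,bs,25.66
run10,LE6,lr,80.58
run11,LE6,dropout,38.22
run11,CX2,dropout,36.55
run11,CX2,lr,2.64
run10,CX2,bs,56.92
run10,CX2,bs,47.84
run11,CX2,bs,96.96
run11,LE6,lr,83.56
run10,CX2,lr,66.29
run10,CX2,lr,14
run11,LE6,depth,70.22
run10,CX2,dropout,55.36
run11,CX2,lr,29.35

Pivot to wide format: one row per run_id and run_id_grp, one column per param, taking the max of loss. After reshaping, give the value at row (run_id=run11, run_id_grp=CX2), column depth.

38.97

Rows with run_id=run11, run_id_grp=CX2 and param=depth: loss values are 0.21, 14.14, 12.95, 32.32, 38.97.
max(0.21, 14.14, 12.95, 32.32, 38.97) = 38.97.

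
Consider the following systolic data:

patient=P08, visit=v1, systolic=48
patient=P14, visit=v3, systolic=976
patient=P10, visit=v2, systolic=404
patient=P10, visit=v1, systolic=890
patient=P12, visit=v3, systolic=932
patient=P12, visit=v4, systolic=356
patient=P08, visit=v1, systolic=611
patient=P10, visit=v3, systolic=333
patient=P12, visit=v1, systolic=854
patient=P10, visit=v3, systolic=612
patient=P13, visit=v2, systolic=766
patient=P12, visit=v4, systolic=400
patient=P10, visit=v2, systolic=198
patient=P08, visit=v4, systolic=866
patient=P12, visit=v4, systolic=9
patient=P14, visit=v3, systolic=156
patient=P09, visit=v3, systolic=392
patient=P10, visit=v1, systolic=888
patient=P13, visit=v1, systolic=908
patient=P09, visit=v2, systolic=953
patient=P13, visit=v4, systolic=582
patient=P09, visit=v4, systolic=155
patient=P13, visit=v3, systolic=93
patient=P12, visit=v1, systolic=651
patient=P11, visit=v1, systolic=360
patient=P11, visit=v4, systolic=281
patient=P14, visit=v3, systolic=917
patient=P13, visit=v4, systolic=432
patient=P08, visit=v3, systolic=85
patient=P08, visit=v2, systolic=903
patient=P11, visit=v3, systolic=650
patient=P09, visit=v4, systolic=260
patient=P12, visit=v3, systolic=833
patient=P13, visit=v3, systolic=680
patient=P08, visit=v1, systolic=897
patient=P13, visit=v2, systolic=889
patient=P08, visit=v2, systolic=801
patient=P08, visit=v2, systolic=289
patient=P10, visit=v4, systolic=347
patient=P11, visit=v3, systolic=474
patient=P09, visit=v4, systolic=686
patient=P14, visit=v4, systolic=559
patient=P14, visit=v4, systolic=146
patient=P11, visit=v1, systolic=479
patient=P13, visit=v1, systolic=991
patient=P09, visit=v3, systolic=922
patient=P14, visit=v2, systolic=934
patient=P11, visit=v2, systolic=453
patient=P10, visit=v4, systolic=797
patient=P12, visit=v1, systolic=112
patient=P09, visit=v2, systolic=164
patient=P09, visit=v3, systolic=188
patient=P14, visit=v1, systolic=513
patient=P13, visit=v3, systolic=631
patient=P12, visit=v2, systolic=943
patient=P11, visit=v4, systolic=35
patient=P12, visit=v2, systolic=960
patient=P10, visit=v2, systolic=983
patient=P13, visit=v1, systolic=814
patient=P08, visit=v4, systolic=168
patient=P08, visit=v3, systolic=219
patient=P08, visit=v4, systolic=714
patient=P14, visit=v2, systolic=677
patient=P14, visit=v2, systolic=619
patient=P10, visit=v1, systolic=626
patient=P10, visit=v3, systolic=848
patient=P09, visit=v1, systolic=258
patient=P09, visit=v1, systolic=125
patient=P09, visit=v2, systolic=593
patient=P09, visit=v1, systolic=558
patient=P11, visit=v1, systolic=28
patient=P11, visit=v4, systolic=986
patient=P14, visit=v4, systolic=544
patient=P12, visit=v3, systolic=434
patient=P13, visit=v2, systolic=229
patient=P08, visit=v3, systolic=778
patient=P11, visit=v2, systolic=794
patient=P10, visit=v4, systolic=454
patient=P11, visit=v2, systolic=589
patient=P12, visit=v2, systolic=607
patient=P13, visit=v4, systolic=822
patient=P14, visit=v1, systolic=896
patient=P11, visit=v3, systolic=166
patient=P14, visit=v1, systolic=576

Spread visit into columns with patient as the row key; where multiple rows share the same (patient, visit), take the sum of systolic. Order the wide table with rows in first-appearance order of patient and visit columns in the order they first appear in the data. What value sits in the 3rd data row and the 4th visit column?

With rows in first-appearance order of patient, row 3 is patient=P10. visit columns in first-appearance order: v1, v3, v2, v4; column 4 is v4.
Long rows with patient=P10, visit=v4: 347 + 797 + 454 = 1598.

1598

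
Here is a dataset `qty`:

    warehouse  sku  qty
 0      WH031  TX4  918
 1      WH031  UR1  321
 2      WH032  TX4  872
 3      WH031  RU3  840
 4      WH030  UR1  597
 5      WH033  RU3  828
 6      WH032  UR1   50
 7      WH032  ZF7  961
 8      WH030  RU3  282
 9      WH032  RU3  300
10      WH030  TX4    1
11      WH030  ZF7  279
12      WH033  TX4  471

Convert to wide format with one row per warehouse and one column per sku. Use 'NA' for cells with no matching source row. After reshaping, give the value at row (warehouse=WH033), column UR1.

No long-format row has warehouse=WH033 and sku=UR1, so the cell is NA.

NA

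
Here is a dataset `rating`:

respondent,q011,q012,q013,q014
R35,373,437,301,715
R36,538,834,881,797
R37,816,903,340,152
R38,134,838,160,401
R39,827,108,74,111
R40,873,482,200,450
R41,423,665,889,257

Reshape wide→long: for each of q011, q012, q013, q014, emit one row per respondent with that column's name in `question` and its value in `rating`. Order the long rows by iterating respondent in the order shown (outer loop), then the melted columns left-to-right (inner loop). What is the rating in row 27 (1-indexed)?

889

28 rows total (7 × 4). Row 27: index ⌊(27-1)/4⌋ = 6 into respondent → R41; (27-1) mod 4 = 2 into the melted columns → q013.
So row 27 is (R41, q013, 889); rating = 889.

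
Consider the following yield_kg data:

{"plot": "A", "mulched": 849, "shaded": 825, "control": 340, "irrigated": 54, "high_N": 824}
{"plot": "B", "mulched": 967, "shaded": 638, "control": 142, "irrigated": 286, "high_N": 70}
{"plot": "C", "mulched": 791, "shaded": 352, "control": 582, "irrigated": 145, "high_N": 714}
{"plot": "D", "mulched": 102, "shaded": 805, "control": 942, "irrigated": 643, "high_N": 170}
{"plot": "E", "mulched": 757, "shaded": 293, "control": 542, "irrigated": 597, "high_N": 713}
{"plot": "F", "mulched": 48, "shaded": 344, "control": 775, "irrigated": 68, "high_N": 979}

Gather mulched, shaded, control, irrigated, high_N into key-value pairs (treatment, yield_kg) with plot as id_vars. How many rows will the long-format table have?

30

6 plot values × 5 melted columns = 30 rows.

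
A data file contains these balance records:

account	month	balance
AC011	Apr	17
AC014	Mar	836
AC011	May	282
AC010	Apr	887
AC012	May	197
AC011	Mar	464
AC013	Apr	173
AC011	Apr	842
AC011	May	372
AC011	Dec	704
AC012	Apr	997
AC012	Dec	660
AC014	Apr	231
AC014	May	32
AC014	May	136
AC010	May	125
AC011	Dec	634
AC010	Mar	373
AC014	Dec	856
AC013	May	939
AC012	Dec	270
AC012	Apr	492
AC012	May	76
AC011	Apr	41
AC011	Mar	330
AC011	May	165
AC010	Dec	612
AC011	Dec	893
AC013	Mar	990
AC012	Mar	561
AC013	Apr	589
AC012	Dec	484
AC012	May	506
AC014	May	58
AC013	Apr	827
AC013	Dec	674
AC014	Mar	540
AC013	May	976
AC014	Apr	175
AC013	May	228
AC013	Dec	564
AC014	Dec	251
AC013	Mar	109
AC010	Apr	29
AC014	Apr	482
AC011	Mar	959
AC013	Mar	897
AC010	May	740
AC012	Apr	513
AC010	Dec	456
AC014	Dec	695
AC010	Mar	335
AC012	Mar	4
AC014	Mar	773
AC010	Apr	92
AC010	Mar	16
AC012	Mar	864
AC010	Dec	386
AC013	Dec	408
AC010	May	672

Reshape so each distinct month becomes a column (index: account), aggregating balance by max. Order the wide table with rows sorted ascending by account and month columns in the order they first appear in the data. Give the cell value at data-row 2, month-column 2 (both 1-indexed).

959

With rows sorted ascending by account, row 2 is account=AC011. month columns in first-appearance order: Apr, Mar, May, Dec; column 2 is Mar.
Long rows with account=AC011, month=Mar: max(464, 330, 959) = 959.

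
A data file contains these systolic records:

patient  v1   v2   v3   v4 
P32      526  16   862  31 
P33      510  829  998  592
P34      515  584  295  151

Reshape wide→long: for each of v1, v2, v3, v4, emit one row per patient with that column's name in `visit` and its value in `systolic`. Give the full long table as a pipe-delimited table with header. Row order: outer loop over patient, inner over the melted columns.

Each (patient, column) pair becomes one row: 3 × 4 = 12 rows.
For example, (P32, v1) → systolic=526.

| patient | visit | systolic |
| P32 | v1 | 526 |
| P32 | v2 | 16 |
| P32 | v3 | 862 |
| P32 | v4 | 31 |
| P33 | v1 | 510 |
| P33 | v2 | 829 |
| P33 | v3 | 998 |
| P33 | v4 | 592 |
| P34 | v1 | 515 |
| P34 | v2 | 584 |
| P34 | v3 | 295 |
| P34 | v4 | 151 |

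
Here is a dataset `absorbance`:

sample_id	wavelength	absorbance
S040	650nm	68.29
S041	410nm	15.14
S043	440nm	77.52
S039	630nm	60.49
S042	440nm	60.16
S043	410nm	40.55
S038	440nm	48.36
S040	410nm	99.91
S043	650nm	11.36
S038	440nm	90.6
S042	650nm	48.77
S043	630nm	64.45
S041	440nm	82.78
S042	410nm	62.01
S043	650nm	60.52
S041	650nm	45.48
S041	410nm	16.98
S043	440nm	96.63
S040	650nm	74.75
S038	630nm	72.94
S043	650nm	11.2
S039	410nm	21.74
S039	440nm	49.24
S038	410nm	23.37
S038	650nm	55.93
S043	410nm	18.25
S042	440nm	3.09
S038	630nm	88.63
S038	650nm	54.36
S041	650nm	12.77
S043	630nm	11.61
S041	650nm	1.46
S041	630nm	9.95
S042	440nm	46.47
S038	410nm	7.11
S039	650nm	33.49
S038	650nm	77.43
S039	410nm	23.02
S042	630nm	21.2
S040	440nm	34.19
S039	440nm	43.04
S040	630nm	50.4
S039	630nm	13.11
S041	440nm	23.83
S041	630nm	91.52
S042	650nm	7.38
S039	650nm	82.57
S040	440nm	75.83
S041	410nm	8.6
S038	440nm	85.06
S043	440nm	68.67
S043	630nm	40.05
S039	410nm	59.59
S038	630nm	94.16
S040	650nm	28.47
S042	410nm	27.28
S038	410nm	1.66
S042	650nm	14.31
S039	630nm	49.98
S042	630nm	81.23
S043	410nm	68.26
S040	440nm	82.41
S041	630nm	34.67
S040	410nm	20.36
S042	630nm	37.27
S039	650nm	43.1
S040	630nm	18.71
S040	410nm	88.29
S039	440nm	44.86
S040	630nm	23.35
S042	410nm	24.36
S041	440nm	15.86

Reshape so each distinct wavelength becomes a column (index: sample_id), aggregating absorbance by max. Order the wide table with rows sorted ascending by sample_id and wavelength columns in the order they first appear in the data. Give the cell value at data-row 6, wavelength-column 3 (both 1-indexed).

With rows sorted ascending by sample_id, row 6 is sample_id=S043. wavelength columns in first-appearance order: 650nm, 410nm, 440nm, 630nm; column 3 is 440nm.
Long rows with sample_id=S043, wavelength=440nm: max(77.52, 96.63, 68.67) = 96.63.

96.63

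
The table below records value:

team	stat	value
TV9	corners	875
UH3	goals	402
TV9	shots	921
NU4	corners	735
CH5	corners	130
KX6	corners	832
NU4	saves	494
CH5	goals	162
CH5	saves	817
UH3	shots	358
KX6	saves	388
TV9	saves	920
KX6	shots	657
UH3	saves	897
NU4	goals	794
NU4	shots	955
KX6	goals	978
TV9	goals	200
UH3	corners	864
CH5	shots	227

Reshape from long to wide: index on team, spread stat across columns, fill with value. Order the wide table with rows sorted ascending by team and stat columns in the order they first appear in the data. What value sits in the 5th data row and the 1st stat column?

864

With rows sorted ascending by team, row 5 is team=UH3. stat columns in first-appearance order: corners, goals, shots, saves; column 1 is corners.
Long rows with team=UH3, stat=corners: value = 864.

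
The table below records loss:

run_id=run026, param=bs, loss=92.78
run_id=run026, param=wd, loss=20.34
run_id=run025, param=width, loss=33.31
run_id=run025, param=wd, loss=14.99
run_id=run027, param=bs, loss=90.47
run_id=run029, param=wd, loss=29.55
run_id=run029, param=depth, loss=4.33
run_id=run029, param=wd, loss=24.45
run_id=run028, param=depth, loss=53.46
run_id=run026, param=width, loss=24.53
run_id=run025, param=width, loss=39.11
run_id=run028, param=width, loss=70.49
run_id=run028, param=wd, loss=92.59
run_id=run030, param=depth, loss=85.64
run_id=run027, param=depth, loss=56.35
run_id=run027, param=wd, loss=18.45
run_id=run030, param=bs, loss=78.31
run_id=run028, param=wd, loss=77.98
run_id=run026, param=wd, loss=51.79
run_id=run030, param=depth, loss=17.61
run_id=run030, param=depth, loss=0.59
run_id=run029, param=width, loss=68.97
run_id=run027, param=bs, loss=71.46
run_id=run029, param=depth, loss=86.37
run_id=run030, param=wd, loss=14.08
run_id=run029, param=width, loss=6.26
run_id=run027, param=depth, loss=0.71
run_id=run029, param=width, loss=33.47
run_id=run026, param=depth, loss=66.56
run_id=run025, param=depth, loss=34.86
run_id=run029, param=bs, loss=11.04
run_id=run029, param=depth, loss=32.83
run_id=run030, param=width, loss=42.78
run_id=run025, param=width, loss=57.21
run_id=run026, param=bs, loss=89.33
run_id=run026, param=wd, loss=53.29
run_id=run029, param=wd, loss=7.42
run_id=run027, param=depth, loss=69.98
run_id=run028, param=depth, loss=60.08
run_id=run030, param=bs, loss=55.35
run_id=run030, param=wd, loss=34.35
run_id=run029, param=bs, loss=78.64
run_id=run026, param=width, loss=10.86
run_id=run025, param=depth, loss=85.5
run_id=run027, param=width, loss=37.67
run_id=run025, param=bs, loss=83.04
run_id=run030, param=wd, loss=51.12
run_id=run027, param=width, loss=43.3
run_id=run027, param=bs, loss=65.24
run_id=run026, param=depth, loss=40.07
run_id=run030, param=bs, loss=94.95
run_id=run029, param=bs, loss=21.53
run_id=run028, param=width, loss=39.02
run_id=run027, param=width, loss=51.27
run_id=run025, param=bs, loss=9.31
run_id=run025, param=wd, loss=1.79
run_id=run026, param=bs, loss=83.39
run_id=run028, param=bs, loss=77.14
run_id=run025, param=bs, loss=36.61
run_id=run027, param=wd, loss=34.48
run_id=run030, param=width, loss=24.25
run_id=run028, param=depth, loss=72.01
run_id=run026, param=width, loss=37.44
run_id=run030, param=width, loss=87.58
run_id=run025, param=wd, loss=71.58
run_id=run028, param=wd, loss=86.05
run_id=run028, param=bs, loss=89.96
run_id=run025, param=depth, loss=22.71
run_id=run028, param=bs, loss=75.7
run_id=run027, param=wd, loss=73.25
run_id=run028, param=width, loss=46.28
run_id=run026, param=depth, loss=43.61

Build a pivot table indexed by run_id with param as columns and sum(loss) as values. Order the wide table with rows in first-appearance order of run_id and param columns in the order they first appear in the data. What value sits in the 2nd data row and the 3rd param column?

129.63

With rows in first-appearance order of run_id, row 2 is run_id=run025. param columns in first-appearance order: bs, wd, width, depth; column 3 is width.
Long rows with run_id=run025, param=width: 33.31 + 39.11 + 57.21 = 129.63.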